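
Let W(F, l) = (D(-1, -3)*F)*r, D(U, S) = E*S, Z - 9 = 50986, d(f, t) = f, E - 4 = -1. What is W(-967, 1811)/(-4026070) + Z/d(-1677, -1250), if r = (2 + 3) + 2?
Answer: -205411604167/6751719390 ≈ -30.424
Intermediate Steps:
r = 7 (r = 5 + 2 = 7)
E = 3 (E = 4 - 1 = 3)
Z = 50995 (Z = 9 + 50986 = 50995)
D(U, S) = 3*S
W(F, l) = -63*F (W(F, l) = ((3*(-3))*F)*7 = -9*F*7 = -63*F)
W(-967, 1811)/(-4026070) + Z/d(-1677, -1250) = -63*(-967)/(-4026070) + 50995/(-1677) = 60921*(-1/4026070) + 50995*(-1/1677) = -60921/4026070 - 50995/1677 = -205411604167/6751719390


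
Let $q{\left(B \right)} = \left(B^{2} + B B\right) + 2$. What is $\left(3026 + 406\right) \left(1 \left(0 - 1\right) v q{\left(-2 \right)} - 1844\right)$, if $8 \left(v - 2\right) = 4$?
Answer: $-6414408$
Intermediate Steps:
$v = \frac{5}{2}$ ($v = 2 + \frac{1}{8} \cdot 4 = 2 + \frac{1}{2} = \frac{5}{2} \approx 2.5$)
$q{\left(B \right)} = 2 + 2 B^{2}$ ($q{\left(B \right)} = \left(B^{2} + B^{2}\right) + 2 = 2 B^{2} + 2 = 2 + 2 B^{2}$)
$\left(3026 + 406\right) \left(1 \left(0 - 1\right) v q{\left(-2 \right)} - 1844\right) = \left(3026 + 406\right) \left(1 \left(0 - 1\right) \frac{5}{2} \left(2 + 2 \left(-2\right)^{2}\right) - 1844\right) = 3432 \left(1 \left(\left(-1\right) \frac{5}{2}\right) \left(2 + 2 \cdot 4\right) - 1844\right) = 3432 \left(1 \left(- \frac{5}{2}\right) \left(2 + 8\right) - 1844\right) = 3432 \left(\left(- \frac{5}{2}\right) 10 - 1844\right) = 3432 \left(-25 - 1844\right) = 3432 \left(-1869\right) = -6414408$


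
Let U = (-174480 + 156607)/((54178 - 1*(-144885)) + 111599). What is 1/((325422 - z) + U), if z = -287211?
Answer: 310662/190321775173 ≈ 1.6323e-6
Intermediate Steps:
U = -17873/310662 (U = -17873/((54178 + 144885) + 111599) = -17873/(199063 + 111599) = -17873/310662 ≈ -0.057532)
1/((325422 - z) + U) = 1/((325422 - 1*(-287211)) - 17873/310662) = 1/((325422 + 287211) - 17873/310662) = 1/(612633 - 17873/310662) = 1/(190321775173/310662) = 310662/190321775173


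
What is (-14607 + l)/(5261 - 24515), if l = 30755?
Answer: -8074/9627 ≈ -0.83868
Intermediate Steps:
(-14607 + l)/(5261 - 24515) = (-14607 + 30755)/(5261 - 24515) = 16148/(-19254) = 16148*(-1/19254) = -8074/9627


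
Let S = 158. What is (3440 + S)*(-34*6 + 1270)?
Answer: 3835468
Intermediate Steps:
(3440 + S)*(-34*6 + 1270) = (3440 + 158)*(-34*6 + 1270) = 3598*(-204 + 1270) = 3598*1066 = 3835468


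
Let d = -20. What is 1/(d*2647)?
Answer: -1/52940 ≈ -1.8889e-5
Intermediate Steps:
1/(d*2647) = 1/(-20*2647) = 1/(-52940) = -1/52940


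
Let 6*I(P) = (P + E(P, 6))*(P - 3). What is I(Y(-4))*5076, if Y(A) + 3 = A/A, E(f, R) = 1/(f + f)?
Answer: 19035/2 ≈ 9517.5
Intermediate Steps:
E(f, R) = 1/(2*f)
Y(A) = -2 (Y(A) = -3 + A/A = -3 + 1 = -2)
I(P) = (-3 + P)*(P + 1/(2*P))/6 (I(P) = ((P + 1/(2*P))*(P - 3))/6 = ((P + 1/(2*P))*(-3 + P))/6 = ((-3 + P)*(P + 1/(2*P)))/6 = (-3 + P)*(P + 1/(2*P))/6)
I(Y(-4))*5076 = ((1/12)*(-3 - 2*(1 - 6*(-2) + 2*(-2)**2))/(-2))*5076 = ((1/12)*(-1/2)*(-3 - 2*(1 + 12 + 2*4)))*5076 = ((1/12)*(-1/2)*(-3 - 2*(1 + 12 + 8)))*5076 = ((1/12)*(-1/2)*(-3 - 2*21))*5076 = ((1/12)*(-1/2)*(-3 - 42))*5076 = ((1/12)*(-1/2)*(-45))*5076 = (15/8)*5076 = 19035/2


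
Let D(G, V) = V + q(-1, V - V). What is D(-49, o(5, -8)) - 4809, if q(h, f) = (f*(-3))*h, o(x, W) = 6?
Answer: -4803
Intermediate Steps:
q(h, f) = -3*f*h (q(h, f) = (-3*f)*h = -3*f*h)
D(G, V) = V (D(G, V) = V - 3*(V - V)*(-1) = V - 3*0*(-1) = V + 0 = V)
D(-49, o(5, -8)) - 4809 = 6 - 4809 = -4803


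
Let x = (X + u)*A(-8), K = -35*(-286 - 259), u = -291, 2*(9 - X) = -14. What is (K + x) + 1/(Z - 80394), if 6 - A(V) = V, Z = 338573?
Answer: 3930775276/258179 ≈ 15225.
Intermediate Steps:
X = 16 (X = 9 - ½*(-14) = 9 + 7 = 16)
A(V) = 6 - V
K = 19075 (K = -35*(-545) = 19075)
x = -3850 (x = (16 - 291)*(6 - 1*(-8)) = -275*(6 + 8) = -275*14 = -3850)
(K + x) + 1/(Z - 80394) = (19075 - 3850) + 1/(338573 - 80394) = 15225 + 1/258179 = 3930775276/258179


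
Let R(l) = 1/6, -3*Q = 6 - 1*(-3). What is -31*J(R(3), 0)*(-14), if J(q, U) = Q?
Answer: -1302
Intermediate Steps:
Q = -3 (Q = -(6 - 1*(-3))/3 = -(6 + 3)/3 = -⅓*9 = -3)
R(l) = ⅙
J(q, U) = -3
-31*J(R(3), 0)*(-14) = -31*(-3)*(-14) = 93*(-14) = -1302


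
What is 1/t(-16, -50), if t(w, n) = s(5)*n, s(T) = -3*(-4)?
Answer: -1/600 ≈ -0.0016667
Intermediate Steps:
s(T) = 12
t(w, n) = 12*n
1/t(-16, -50) = 1/(12*(-50)) = 1/(-600) = -1/600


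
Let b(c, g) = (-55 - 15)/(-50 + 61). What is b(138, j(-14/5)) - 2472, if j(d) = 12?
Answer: -27262/11 ≈ -2478.4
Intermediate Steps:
b(c, g) = -70/11
b(138, j(-14/5)) - 2472 = -70/11 - 2472 = -27262/11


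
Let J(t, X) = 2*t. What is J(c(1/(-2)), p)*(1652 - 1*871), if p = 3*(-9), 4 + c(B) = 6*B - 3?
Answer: -15620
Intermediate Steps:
c(B) = -7 + 6*B (c(B) = -4 + (6*B - 3) = -4 + (-3 + 6*B) = -7 + 6*B)
p = -27
J(c(1/(-2)), p)*(1652 - 1*871) = (2*(-7 + 6/(-2)))*(1652 - 1*871) = (2*(-7 + 6*(-½)))*(1652 - 871) = (2*(-7 - 3))*781 = (2*(-10))*781 = -20*781 = -15620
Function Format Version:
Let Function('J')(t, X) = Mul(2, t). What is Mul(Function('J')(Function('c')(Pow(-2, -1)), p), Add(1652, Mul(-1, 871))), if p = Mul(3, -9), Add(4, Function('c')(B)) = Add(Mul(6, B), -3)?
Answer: -15620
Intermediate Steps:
Function('c')(B) = Add(-7, Mul(6, B)) (Function('c')(B) = Add(-4, Add(Mul(6, B), -3)) = Add(-4, Add(-3, Mul(6, B))) = Add(-7, Mul(6, B)))
p = -27
Mul(Function('J')(Function('c')(Pow(-2, -1)), p), Add(1652, Mul(-1, 871))) = Mul(Mul(2, Add(-7, Mul(6, Pow(-2, -1)))), Add(1652, Mul(-1, 871))) = Mul(Mul(2, Add(-7, Mul(6, Rational(-1, 2)))), Add(1652, -871)) = Mul(Mul(2, Add(-7, -3)), 781) = Mul(Mul(2, -10), 781) = Mul(-20, 781) = -15620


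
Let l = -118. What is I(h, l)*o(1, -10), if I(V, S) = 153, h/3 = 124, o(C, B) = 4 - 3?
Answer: 153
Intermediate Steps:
o(C, B) = 1
h = 372 (h = 3*124 = 372)
I(h, l)*o(1, -10) = 153*1 = 153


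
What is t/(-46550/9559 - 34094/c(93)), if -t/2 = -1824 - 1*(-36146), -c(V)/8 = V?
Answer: -244094494512/145635673 ≈ -1676.1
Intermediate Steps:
c(V) = -8*V
t = -68644 (t = -2*(-1824 - 1*(-36146)) = -2*(-1824 + 36146) = -2*34322 = -68644)
t/(-46550/9559 - 34094/c(93)) = -68644/(-46550/9559 - 34094/((-8*93))) = -68644/(-46550*1/9559 - 34094/(-744)) = -68644/(-46550/9559 - 34094*(-1/744)) = -68644/(-46550/9559 + 17047/372) = -68644/145635673/3555948 = -68644*3555948/145635673 = -244094494512/145635673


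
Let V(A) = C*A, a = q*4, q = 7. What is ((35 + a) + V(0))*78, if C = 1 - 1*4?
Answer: 4914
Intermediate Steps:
C = -3 (C = 1 - 4 = -3)
a = 28 (a = 7*4 = 28)
V(A) = -3*A
((35 + a) + V(0))*78 = ((35 + 28) - 3*0)*78 = (63 + 0)*78 = 63*78 = 4914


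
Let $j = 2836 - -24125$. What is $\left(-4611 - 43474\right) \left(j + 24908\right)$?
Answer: $-2494120865$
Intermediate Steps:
$j = 26961$ ($j = 2836 + 24125 = 26961$)
$\left(-4611 - 43474\right) \left(j + 24908\right) = \left(-4611 - 43474\right) \left(26961 + 24908\right) = \left(-48085\right) 51869 = -2494120865$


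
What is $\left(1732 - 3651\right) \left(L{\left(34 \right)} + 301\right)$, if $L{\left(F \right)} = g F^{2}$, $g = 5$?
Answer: $-11669439$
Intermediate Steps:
$L{\left(F \right)} = 5 F^{2}$
$\left(1732 - 3651\right) \left(L{\left(34 \right)} + 301\right) = \left(1732 - 3651\right) \left(5 \cdot 34^{2} + 301\right) = - 1919 \left(5 \cdot 1156 + 301\right) = - 1919 \left(5780 + 301\right) = \left(-1919\right) 6081 = -11669439$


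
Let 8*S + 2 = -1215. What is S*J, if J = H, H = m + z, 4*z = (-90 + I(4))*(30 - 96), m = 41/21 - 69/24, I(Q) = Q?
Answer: -289934429/1344 ≈ -2.1573e+5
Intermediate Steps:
S = -1217/8 (S = -1/4 + (1/8)*(-1215) = -1/4 - 1215/8 = -1217/8 ≈ -152.13)
m = -155/168 (m = 41*(1/21) - 69*1/24 = 41/21 - 23/8 = -155/168 ≈ -0.92262)
z = 1419 (z = ((-90 + 4)*(30 - 96))/4 = (-86*(-66))/4 = (1/4)*5676 = 1419)
H = 238237/168 (H = -155/168 + 1419 = 238237/168 ≈ 1418.1)
J = 238237/168 ≈ 1418.1
S*J = -1217/8*238237/168 = -289934429/1344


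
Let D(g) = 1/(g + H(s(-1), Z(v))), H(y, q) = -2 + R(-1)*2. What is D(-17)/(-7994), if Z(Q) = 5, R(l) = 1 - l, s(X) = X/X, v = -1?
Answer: 1/119910 ≈ 8.3396e-6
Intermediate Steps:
s(X) = 1
H(y, q) = 2 (H(y, q) = -2 + (1 - 1*(-1))*2 = -2 + (1 + 1)*2 = -2 + 2*2 = -2 + 4 = 2)
D(g) = 1/(2 + g) (D(g) = 1/(g + 2) = 1/(2 + g))
D(-17)/(-7994) = 1/((2 - 17)*(-7994)) = -1/7994/(-15) = -1/15*(-1/7994) = 1/119910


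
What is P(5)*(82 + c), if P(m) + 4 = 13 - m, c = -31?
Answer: 204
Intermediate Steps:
P(m) = 9 - m (P(m) = -4 + (13 - m) = 9 - m)
P(5)*(82 + c) = (9 - 1*5)*(82 - 31) = (9 - 5)*51 = 4*51 = 204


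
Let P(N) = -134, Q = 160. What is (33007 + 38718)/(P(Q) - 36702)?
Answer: -71725/36836 ≈ -1.9471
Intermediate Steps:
(33007 + 38718)/(P(Q) - 36702) = (33007 + 38718)/(-134 - 36702) = 71725/(-36836) = 71725*(-1/36836) = -71725/36836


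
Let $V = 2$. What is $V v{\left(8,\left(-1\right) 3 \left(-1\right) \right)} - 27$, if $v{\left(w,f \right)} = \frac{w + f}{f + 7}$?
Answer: $- \frac{124}{5} \approx -24.8$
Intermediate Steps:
$v{\left(w,f \right)} = \frac{f + w}{7 + f}$
$V v{\left(8,\left(-1\right) 3 \left(-1\right) \right)} - 27 = 2 \frac{\left(-1\right) 3 \left(-1\right) + 8}{7 + \left(-1\right) 3 \left(-1\right)} - 27 = 2 \frac{\left(-3\right) \left(-1\right) + 8}{7 - -3} - 27 = 2 \frac{3 + 8}{7 + 3} - 27 = 2 \cdot \frac{1}{10} \cdot 11 - 27 = 2 \cdot \frac{11}{10} - 27 = \frac{11}{5} - 27 = - \frac{124}{5}$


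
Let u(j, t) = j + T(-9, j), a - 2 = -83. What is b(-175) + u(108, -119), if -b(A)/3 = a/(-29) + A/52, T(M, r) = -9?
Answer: 151881/1508 ≈ 100.72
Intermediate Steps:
a = -81 (a = 2 - 83 = -81)
b(A) = -243/29 - 3*A/52 (b(A) = -3*(-81/(-29) + A/52) = -3*(-81*(-1/29) + A*(1/52)) = -3*(81/29 + A/52) = -243/29 - 3*A/52)
u(j, t) = -9 + j (u(j, t) = j - 9 = -9 + j)
b(-175) + u(108, -119) = (-243/29 - 3/52*(-175)) + (-9 + 108) = (-243/29 + 525/52) + 99 = 2589/1508 + 99 = 151881/1508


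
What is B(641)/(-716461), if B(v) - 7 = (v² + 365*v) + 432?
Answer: -645285/716461 ≈ -0.90066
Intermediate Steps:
B(v) = 439 + v² + 365*v (B(v) = 7 + ((v² + 365*v) + 432) = 7 + (432 + v² + 365*v) = 439 + v² + 365*v)
B(641)/(-716461) = (439 + 641² + 365*641)/(-716461) = (439 + 410881 + 233965)*(-1/716461) = 645285*(-1/716461) = -645285/716461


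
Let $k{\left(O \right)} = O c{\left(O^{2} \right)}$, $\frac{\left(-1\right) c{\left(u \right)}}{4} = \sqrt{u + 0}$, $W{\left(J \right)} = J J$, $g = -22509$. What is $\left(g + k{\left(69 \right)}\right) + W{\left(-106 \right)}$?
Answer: $-30317$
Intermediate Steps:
$W{\left(J \right)} = J^{2}$
$c{\left(u \right)} = - 4 \sqrt{u}$ ($c{\left(u \right)} = - 4 \sqrt{u + 0} = - 4 \sqrt{u}$)
$k{\left(O \right)} = - 4 O \sqrt{O^{2}}$ ($k{\left(O \right)} = O \left(- 4 \sqrt{O^{2}}\right) = - 4 O \sqrt{O^{2}}$)
$\left(g + k{\left(69 \right)}\right) + W{\left(-106 \right)} = \left(-22509 - 276 \sqrt{69^{2}}\right) + \left(-106\right)^{2} = \left(-22509 - 276 \sqrt{4761}\right) + 11236 = \left(-22509 - 276 \cdot 69\right) + 11236 = \left(-22509 - 19044\right) + 11236 = -41553 + 11236 = -30317$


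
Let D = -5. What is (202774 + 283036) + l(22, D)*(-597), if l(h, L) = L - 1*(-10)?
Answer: 482825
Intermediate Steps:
l(h, L) = 10 + L (l(h, L) = L + 10 = 10 + L)
(202774 + 283036) + l(22, D)*(-597) = (202774 + 283036) + (10 - 5)*(-597) = 485810 + 5*(-597) = 485810 - 2985 = 482825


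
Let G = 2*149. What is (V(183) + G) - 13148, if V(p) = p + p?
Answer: -12484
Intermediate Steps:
G = 298
V(p) = 2*p
(V(183) + G) - 13148 = (2*183 + 298) - 13148 = (366 + 298) - 13148 = 664 - 13148 = -12484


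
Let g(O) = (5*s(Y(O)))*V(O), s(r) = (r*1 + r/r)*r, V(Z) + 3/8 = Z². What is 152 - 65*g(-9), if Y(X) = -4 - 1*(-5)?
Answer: -209017/4 ≈ -52254.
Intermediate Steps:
V(Z) = -3/8 + Z²
Y(X) = 1 (Y(X) = -4 + 5 = 1)
s(r) = r*(1 + r) (s(r) = (r + 1)*r = (1 + r)*r = r*(1 + r))
g(O) = -15/4 + 10*O² (g(O) = (5*(1*(1 + 1)))*(-3/8 + O²) = (5*(1*2))*(-3/8 + O²) = (5*2)*(-3/8 + O²) = 10*(-3/8 + O²) = -15/4 + 10*O²)
152 - 65*g(-9) = 152 - 65*(-15/4 + 10*(-9)²) = 152 - 65*(-15/4 + 10*81) = 152 - 65*(-15/4 + 810) = 152 - 65*3225/4 = 152 - 209625/4 = -209017/4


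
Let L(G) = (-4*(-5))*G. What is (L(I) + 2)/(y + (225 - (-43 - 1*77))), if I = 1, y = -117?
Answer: 11/114 ≈ 0.096491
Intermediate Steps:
L(G) = 20*G
(L(I) + 2)/(y + (225 - (-43 - 1*77))) = (20*1 + 2)/(-117 + (225 - (-43 - 1*77))) = (20 + 2)/(-117 + (225 - (-43 - 77))) = 22/(-117 + (225 - 1*(-120))) = 22/(-117 + (225 + 120)) = 22/(-117 + 345) = 22/228 = 22*(1/228) = 11/114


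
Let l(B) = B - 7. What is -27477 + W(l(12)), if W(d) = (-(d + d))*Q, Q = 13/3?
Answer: -82561/3 ≈ -27520.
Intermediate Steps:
l(B) = -7 + B
Q = 13/3 (Q = 13*(⅓) = 13/3 ≈ 4.3333)
W(d) = -26*d/3 (W(d) = -(d + d)*(13/3) = -2*d*(13/3) = -26*d/3)
-27477 + W(l(12)) = -27477 - 26*(-7 + 12)/3 = -27477 - 26/3*5 = -27477 - 130/3 = -82561/3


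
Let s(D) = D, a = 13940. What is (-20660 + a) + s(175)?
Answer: -6545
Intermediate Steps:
(-20660 + a) + s(175) = (-20660 + 13940) + 175 = -6720 + 175 = -6545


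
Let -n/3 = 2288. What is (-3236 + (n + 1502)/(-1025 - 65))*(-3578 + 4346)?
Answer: -1352401152/545 ≈ -2.4815e+6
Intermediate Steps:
n = -6864 (n = -3*2288 = -6864)
(-3236 + (n + 1502)/(-1025 - 65))*(-3578 + 4346) = (-3236 + (-6864 + 1502)/(-1025 - 65))*(-3578 + 4346) = (-3236 - 5362/(-1090))*768 = (-3236 - 5362*(-1/1090))*768 = (-3236 + 2681/545)*768 = -1760939/545*768 = -1352401152/545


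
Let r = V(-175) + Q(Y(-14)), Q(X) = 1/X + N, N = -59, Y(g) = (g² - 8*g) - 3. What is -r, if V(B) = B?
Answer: 71369/305 ≈ 234.00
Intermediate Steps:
Y(g) = -3 + g² - 8*g
Q(X) = -59 + 1/X (Q(X) = 1/X - 59 = -59 + 1/X)
r = -71369/305 (r = -175 + (-59 + 1/(-3 + (-14)² - 8*(-14))) = -175 + (-59 + 1/(-3 + 196 + 112)) = -175 + (-59 + 1/305) = -175 - 17994/305 = -71369/305 ≈ -234.00)
-r = -1*(-71369/305) = 71369/305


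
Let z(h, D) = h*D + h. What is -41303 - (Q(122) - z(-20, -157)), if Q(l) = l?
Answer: -38305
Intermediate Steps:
z(h, D) = h + D*h (z(h, D) = D*h + h = h + D*h)
-41303 - (Q(122) - z(-20, -157)) = -41303 - (122 - (-20)*(1 - 157)) = -41303 - (122 - (-20)*(-156)) = -41303 - (122 - 1*3120) = -41303 - (122 - 3120) = -41303 - 1*(-2998) = -41303 + 2998 = -38305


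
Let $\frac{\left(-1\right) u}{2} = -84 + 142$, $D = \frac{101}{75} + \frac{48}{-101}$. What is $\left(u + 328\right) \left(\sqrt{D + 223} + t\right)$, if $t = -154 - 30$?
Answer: $-39008 + \frac{212 \sqrt{513835278}}{1515} \approx -35836.0$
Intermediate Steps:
$t = -184$
$D = \frac{6601}{7575}$ ($D = 101 \cdot \frac{1}{75} + 48 \left(- \frac{1}{101}\right) = \frac{101}{75} - \frac{48}{101} = \frac{6601}{7575} \approx 0.87142$)
$u = -116$ ($u = - 2 \left(-84 + 142\right) = \left(-2\right) 58 = -116$)
$\left(u + 328\right) \left(\sqrt{D + 223} + t\right) = \left(-116 + 328\right) \left(\sqrt{\frac{6601}{7575} + 223} - 184\right) = 212 \left(\sqrt{\frac{1695826}{7575}} - 184\right) = 212 \left(\frac{\sqrt{513835278}}{1515} - 184\right) = 212 \left(-184 + \frac{\sqrt{513835278}}{1515}\right) = -39008 + \frac{212 \sqrt{513835278}}{1515}$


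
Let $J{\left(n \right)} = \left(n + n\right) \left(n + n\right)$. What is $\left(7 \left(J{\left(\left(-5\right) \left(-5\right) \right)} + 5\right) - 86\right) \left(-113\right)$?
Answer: $-1971737$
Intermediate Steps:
$J{\left(n \right)} = 4 n^{2}$ ($J{\left(n \right)} = 2 n 2 n = 4 n^{2}$)
$\left(7 \left(J{\left(\left(-5\right) \left(-5\right) \right)} + 5\right) - 86\right) \left(-113\right) = \left(7 \left(4 \left(\left(-5\right) \left(-5\right)\right)^{2} + 5\right) - 86\right) \left(-113\right) = \left(7 \left(4 \cdot 25^{2} + 5\right) - 86\right) \left(-113\right) = \left(7 \left(4 \cdot 625 + 5\right) - 86\right) \left(-113\right) = \left(7 \left(2500 + 5\right) - 86\right) \left(-113\right) = \left(7 \cdot 2505 - 86\right) \left(-113\right) = \left(17535 - 86\right) \left(-113\right) = 17449 \left(-113\right) = -1971737$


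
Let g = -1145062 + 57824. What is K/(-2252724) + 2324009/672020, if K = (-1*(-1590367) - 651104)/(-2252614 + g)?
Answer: 4371324410000271223/1264030097974248240 ≈ 3.4582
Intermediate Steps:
g = -1087238
K = -939263/3339852 (K = (-1*(-1590367) - 651104)/(-2252614 - 1087238) = (1590367 - 651104)/(-3339852) = 939263*(-1/3339852) = -939263/3339852 ≈ -0.28123)
K/(-2252724) + 2324009/672020 = -939263/3339852/(-2252724) + 2324009/672020 = -939263/3339852*(-1/2252724) + 2324009*(1/672020) = 939263/7523764756848 + 2324009/672020 = 4371324410000271223/1264030097974248240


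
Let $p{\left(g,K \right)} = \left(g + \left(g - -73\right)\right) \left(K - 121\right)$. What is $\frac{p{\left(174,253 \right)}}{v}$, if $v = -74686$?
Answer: $- \frac{27786}{37343} \approx -0.74407$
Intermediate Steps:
$p{\left(g,K \right)} = \left(-121 + K\right) \left(73 + 2 g\right)$ ($p{\left(g,K \right)} = \left(g + \left(g + 73\right)\right) \left(-121 + K\right) = \left(g + \left(73 + g\right)\right) \left(-121 + K\right) = \left(73 + 2 g\right) \left(-121 + K\right) = \left(-121 + K\right) \left(73 + 2 g\right)$)
$\frac{p{\left(174,253 \right)}}{v} = \frac{-8833 - 42108 + 73 \cdot 253 + 2 \cdot 253 \cdot 174}{-74686} = \left(-8833 - 42108 + 18469 + 88044\right) \left(- \frac{1}{74686}\right) = 55572 \left(- \frac{1}{74686}\right) = - \frac{27786}{37343}$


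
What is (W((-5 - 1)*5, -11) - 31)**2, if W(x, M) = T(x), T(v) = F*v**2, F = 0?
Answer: 961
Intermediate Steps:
T(v) = 0 (T(v) = 0*v**2 = 0)
W(x, M) = 0
(W((-5 - 1)*5, -11) - 31)**2 = (0 - 31)**2 = (-31)**2 = 961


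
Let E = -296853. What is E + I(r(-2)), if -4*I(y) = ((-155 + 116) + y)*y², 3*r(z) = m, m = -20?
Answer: -8001331/27 ≈ -2.9635e+5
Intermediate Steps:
r(z) = -20/3 (r(z) = (⅓)*(-20) = -20/3)
I(y) = -y²*(-39 + y)/4 (I(y) = -((-155 + 116) + y)*y²/4 = -(-39 + y)*y²/4 = -y²*(-39 + y)/4)
E + I(r(-2)) = -296853 + (-20/3)²*(39 - 1*(-20/3))/4 = -296853 + (¼)*(400/9)*(39 + 20/3) = -296853 + (¼)*(400/9)*(137/3) = -296853 + 13700/27 = -8001331/27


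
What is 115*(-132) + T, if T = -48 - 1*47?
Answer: -15275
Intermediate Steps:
T = -95 (T = -48 - 47 = -95)
115*(-132) + T = 115*(-132) - 95 = -15180 - 95 = -15275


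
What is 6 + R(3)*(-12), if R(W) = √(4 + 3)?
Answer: 6 - 12*√7 ≈ -25.749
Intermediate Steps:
R(W) = √7
6 + R(3)*(-12) = 6 + √7*(-12) = 6 - 12*√7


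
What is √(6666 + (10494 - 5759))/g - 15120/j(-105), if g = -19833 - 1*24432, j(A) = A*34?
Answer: 72/17 - √11401/44265 ≈ 4.2329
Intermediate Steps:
j(A) = 34*A
g = -44265 (g = -19833 - 24432 = -44265)
√(6666 + (10494 - 5759))/g - 15120/j(-105) = √(6666 + (10494 - 5759))/(-44265) - 15120/(34*(-105)) = √(6666 + 4735)*(-1/44265) - 15120/(-3570) = √11401*(-1/44265) - 15120*(-1/3570) = -√11401/44265 + 72/17 = 72/17 - √11401/44265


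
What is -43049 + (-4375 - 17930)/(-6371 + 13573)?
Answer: -310061203/7202 ≈ -43052.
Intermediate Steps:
-43049 + (-4375 - 17930)/(-6371 + 13573) = -43049 - 22305/7202 = -310061203/7202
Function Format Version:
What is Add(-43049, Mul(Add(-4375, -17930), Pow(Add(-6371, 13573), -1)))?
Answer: Rational(-310061203, 7202) ≈ -43052.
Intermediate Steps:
Add(-43049, Mul(Add(-4375, -17930), Pow(Add(-6371, 13573), -1))) = Add(-43049, Mul(-22305, Pow(7202, -1))) = Add(-43049, Mul(-22305, Rational(1, 7202))) = Add(-43049, Rational(-22305, 7202)) = Rational(-310061203, 7202)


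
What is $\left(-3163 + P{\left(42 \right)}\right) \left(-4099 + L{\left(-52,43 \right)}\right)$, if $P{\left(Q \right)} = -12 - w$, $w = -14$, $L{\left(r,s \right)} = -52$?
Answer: $13121311$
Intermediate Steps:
$P{\left(Q \right)} = 2$ ($P{\left(Q \right)} = -12 - -14 = -12 + 14 = 2$)
$\left(-3163 + P{\left(42 \right)}\right) \left(-4099 + L{\left(-52,43 \right)}\right) = \left(-3163 + 2\right) \left(-4099 - 52\right) = \left(-3161\right) \left(-4151\right) = 13121311$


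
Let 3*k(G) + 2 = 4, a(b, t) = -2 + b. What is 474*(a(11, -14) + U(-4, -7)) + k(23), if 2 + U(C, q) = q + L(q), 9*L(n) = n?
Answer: -368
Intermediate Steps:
L(n) = n/9
k(G) = ⅔ (k(G) = -⅔ + (⅓)*4 = -⅔ + 4/3 = ⅔)
U(C, q) = -2 + 10*q/9 (U(C, q) = -2 + (q + q/9) = -2 + 10*q/9)
474*(a(11, -14) + U(-4, -7)) + k(23) = 474*((-2 + 11) + (-2 + (10/9)*(-7))) + ⅔ = 474*(9 + (-2 - 70/9)) + ⅔ = 474*(9 - 88/9) + ⅔ = 474*(-7/9) + ⅔ = -1106/3 + ⅔ = -368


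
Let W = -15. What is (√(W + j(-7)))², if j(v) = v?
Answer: -22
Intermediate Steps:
(√(W + j(-7)))² = (√(-15 - 7))² = (√(-22))² = (I*√22)² = -22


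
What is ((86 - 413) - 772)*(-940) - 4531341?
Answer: -3498281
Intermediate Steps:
((86 - 413) - 772)*(-940) - 4531341 = (-327 - 772)*(-940) - 4531341 = -1099*(-940) - 4531341 = 1033060 - 4531341 = -3498281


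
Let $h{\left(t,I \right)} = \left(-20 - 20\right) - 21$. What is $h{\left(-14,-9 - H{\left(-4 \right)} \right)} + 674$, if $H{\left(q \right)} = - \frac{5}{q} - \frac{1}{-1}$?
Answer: $613$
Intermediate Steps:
$H{\left(q \right)} = 1 - \frac{5}{q}$ ($H{\left(q \right)} = - \frac{5}{q} - -1 = - \frac{5}{q} + 1 = 1 - \frac{5}{q}$)
$h{\left(t,I \right)} = -61$ ($h{\left(t,I \right)} = -40 - 21 = -61$)
$h{\left(-14,-9 - H{\left(-4 \right)} \right)} + 674 = -61 + 674 = 613$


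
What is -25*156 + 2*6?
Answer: -3888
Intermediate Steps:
-25*156 + 2*6 = -3900 + 12 = -3888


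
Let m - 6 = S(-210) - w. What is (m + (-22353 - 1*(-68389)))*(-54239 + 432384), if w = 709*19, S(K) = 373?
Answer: 12457608880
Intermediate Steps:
w = 13471
m = -13092 (m = 6 + (373 - 1*13471) = 6 + (373 - 13471) = 6 - 13098 = -13092)
(m + (-22353 - 1*(-68389)))*(-54239 + 432384) = (-13092 + (-22353 - 1*(-68389)))*(-54239 + 432384) = (-13092 + (-22353 + 68389))*378145 = (-13092 + 46036)*378145 = 32944*378145 = 12457608880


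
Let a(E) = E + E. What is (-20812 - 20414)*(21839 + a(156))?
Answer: -913197126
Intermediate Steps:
a(E) = 2*E
(-20812 - 20414)*(21839 + a(156)) = (-20812 - 20414)*(21839 + 2*156) = -41226*(21839 + 312) = -41226*22151 = -913197126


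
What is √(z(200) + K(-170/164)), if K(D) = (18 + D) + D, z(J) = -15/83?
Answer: 4*√11396647/3403 ≈ 3.9681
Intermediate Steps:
z(J) = -15/83 (z(J) = -15*1/83 = -15/83)
K(D) = 18 + 2*D
√(z(200) + K(-170/164)) = √(-15/83 + (18 + 2*(-170/164))) = √(-15/83 + (18 + 2*(-170*1/164))) = √(-15/83 + (18 + 2*(-85/82))) = √(-15/83 + (18 - 85/41)) = √(-15/83 + 653/41) = √(53584/3403) = 4*√11396647/3403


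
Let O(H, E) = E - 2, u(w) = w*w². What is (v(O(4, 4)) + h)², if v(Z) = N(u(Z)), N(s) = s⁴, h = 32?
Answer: 17040384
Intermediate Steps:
u(w) = w³
O(H, E) = -2 + E
v(Z) = Z¹² (v(Z) = (Z³)⁴ = Z¹²)
(v(O(4, 4)) + h)² = ((-2 + 4)¹² + 32)² = (2¹² + 32)² = (4096 + 32)² = 4128² = 17040384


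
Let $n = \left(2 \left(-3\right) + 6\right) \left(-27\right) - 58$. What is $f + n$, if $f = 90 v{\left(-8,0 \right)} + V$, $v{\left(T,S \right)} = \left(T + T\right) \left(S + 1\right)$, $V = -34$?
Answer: $-1532$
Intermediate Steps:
$v{\left(T,S \right)} = 2 T \left(1 + S\right)$
$f = -1474$ ($f = 90 \cdot 2 \left(-8\right) \left(1 + 0\right) - 34 = 90 \cdot 2 \left(-8\right) 1 - 34 = 90 \left(-16\right) - 34 = -1440 - 34 = -1474$)
$n = -58$ ($n = \left(-6 + 6\right) \left(-27\right) - 58 = 0 \left(-27\right) - 58 = 0 - 58 = -58$)
$f + n = -1474 - 58 = -1532$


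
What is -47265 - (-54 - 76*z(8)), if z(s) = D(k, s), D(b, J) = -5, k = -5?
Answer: -47591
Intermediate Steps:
z(s) = -5
-47265 - (-54 - 76*z(8)) = -47265 - (-54 - 76*(-5)) = -47265 - (-54 + 380) = -47265 - 1*326 = -47265 - 326 = -47591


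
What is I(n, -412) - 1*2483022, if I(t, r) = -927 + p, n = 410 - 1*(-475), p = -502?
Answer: -2484451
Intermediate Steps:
n = 885 (n = 410 + 475 = 885)
I(t, r) = -1429 (I(t, r) = -927 - 502 = -1429)
I(n, -412) - 1*2483022 = -1429 - 1*2483022 = -1429 - 2483022 = -2484451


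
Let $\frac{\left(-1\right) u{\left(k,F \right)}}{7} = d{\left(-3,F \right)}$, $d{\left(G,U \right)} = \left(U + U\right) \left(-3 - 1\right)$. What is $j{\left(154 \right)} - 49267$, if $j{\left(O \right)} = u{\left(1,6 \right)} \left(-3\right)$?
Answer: $-50275$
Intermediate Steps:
$d{\left(G,U \right)} = - 8 U$ ($d{\left(G,U \right)} = 2 U \left(-4\right) = - 8 U$)
$u{\left(k,F \right)} = 56 F$ ($u{\left(k,F \right)} = - 7 \left(- 8 F\right) = 56 F$)
$j{\left(O \right)} = -1008$ ($j{\left(O \right)} = 56 \cdot 6 \left(-3\right) = 336 \left(-3\right) = -1008$)
$j{\left(154 \right)} - 49267 = -1008 - 49267 = -50275$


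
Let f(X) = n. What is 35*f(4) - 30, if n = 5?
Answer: 145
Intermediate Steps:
f(X) = 5
35*f(4) - 30 = 35*5 - 30 = 175 - 30 = 145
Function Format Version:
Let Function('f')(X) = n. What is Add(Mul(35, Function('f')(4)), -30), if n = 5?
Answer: 145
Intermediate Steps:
Function('f')(X) = 5
Add(Mul(35, Function('f')(4)), -30) = Add(Mul(35, 5), -30) = Add(175, -30) = 145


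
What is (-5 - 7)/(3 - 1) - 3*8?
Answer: -30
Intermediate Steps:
(-5 - 7)/(3 - 1) - 3*8 = -12/2 - 24 = -12*1/2 - 24 = -6 - 24 = -30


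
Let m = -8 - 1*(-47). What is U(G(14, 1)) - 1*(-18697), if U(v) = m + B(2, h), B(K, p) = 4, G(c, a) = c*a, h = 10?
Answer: 18740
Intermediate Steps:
m = 39 (m = -8 + 47 = 39)
G(c, a) = a*c
U(v) = 43 (U(v) = 39 + 4 = 43)
U(G(14, 1)) - 1*(-18697) = 43 - 1*(-18697) = 43 + 18697 = 18740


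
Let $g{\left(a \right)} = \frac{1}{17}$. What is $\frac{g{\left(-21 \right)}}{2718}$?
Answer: $\frac{1}{46206} \approx 2.1642 \cdot 10^{-5}$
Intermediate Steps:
$g{\left(a \right)} = \frac{1}{17}$
$\frac{g{\left(-21 \right)}}{2718} = \frac{1}{17 \cdot 2718} = \frac{1}{17} \cdot \frac{1}{2718} = \frac{1}{46206}$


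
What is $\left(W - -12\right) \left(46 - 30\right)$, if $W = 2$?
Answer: $224$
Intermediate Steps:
$\left(W - -12\right) \left(46 - 30\right) = \left(2 - -12\right) \left(46 - 30\right) = \left(2 + 12\right) 16 = 14 \cdot 16 = 224$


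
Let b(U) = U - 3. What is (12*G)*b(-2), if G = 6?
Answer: -360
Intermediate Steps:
b(U) = -3 + U
(12*G)*b(-2) = (12*6)*(-3 - 2) = 72*(-5) = -360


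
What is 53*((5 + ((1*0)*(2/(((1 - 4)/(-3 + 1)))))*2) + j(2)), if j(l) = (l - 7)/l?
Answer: 265/2 ≈ 132.50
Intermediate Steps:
j(l) = (-7 + l)/l
53*((5 + ((1*0)*(2/(((1 - 4)/(-3 + 1)))))*2) + j(2)) = 53*((5 + ((1*0)*(2/(((1 - 4)/(-3 + 1)))))*2) + (-7 + 2)/2) = 53*((5 + (0*(2/((-3/(-2)))))*2) + (½)*(-5)) = 53*((5 + (0*(2/((-3*(-½)))))*2) - 5/2) = 53*((5 + (0*(2/(3/2)))*2) - 5/2) = 53*((5 + (0*(2*(⅔)))*2) - 5/2) = 53*((5 + (0*(4/3))*2) - 5/2) = 53*((5 + 0*2) - 5/2) = 53*((5 + 0) - 5/2) = 53*(5 - 5/2) = 53*(5/2) = 265/2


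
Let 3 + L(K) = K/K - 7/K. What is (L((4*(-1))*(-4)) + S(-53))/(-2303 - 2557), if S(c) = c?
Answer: 887/77760 ≈ 0.011407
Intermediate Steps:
L(K) = -2 - 7/K (L(K) = -3 + (K/K - 7/K) = -3 + (1 - 7/K) = -2 - 7/K)
(L((4*(-1))*(-4)) + S(-53))/(-2303 - 2557) = ((-2 - 7/((4*(-1))*(-4))) - 53)/(-2303 - 2557) = ((-2 - 7/((-4*(-4)))) - 53)/(-4860) = ((-2 - 7/16) - 53)*(-1/4860) = (-39/16 - 53)*(-1/4860) = -887/16*(-1/4860) = 887/77760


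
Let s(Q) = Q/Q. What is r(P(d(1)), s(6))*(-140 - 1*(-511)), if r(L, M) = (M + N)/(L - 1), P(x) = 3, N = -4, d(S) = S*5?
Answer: -1113/2 ≈ -556.50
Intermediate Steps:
d(S) = 5*S
s(Q) = 1
r(L, M) = (-4 + M)/(-1 + L) (r(L, M) = (M - 4)/(L - 1) = (-4 + M)/(-1 + L))
r(P(d(1)), s(6))*(-140 - 1*(-511)) = ((-4 + 1)/(-1 + 3))*(-140 - 1*(-511)) = (-3/2)*(-140 + 511) = ((1/2)*(-3))*371 = -3/2*371 = -1113/2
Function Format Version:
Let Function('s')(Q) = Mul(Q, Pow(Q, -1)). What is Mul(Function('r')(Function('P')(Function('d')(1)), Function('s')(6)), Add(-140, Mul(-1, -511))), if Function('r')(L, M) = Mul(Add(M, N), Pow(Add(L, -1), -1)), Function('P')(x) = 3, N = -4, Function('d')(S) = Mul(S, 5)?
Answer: Rational(-1113, 2) ≈ -556.50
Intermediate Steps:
Function('d')(S) = Mul(5, S)
Function('s')(Q) = 1
Function('r')(L, M) = Mul(Pow(Add(-1, L), -1), Add(-4, M)) (Function('r')(L, M) = Mul(Add(M, -4), Pow(Add(L, -1), -1)) = Mul(Add(-4, M), Pow(Add(-1, L), -1)) = Mul(Pow(Add(-1, L), -1), Add(-4, M)))
Mul(Function('r')(Function('P')(Function('d')(1)), Function('s')(6)), Add(-140, Mul(-1, -511))) = Mul(Mul(Pow(Add(-1, 3), -1), Add(-4, 1)), Add(-140, Mul(-1, -511))) = Mul(Mul(Pow(2, -1), -3), Add(-140, 511)) = Mul(Mul(Rational(1, 2), -3), 371) = Mul(Rational(-3, 2), 371) = Rational(-1113, 2)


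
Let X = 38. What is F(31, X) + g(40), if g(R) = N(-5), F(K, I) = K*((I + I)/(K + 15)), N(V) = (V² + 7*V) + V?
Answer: 833/23 ≈ 36.217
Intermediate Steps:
N(V) = V² + 8*V
F(K, I) = 2*I*K/(15 + K) (F(K, I) = K*((2*I)/(15 + K)) = K*(2*I/(15 + K)) = 2*I*K/(15 + K))
g(R) = -15 (g(R) = -5*(8 - 5) = -5*3 = -15)
F(31, X) + g(40) = 2*38*31/(15 + 31) - 15 = 2*38*31/46 - 15 = 2*38*31*(1/46) - 15 = 1178/23 - 15 = 833/23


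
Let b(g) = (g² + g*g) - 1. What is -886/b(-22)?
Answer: -886/967 ≈ -0.91624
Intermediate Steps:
b(g) = -1 + 2*g² (b(g) = (g² + g²) - 1 = 2*g² - 1 = -1 + 2*g²)
-886/b(-22) = -886/(-1 + 2*(-22)²) = -886/(-1 + 2*484) = -886/(-1 + 968) = -886/967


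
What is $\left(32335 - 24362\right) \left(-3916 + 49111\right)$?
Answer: $360339735$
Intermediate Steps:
$\left(32335 - 24362\right) \left(-3916 + 49111\right) = 7973 \cdot 45195 = 360339735$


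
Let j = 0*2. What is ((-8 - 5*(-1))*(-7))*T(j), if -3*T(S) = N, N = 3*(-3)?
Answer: 63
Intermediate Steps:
j = 0
N = -9
T(S) = 3 (T(S) = -1/3*(-9) = 3)
((-8 - 5*(-1))*(-7))*T(j) = ((-8 - 5*(-1))*(-7))*3 = ((-8 + 5)*(-7))*3 = -3*(-7)*3 = 21*3 = 63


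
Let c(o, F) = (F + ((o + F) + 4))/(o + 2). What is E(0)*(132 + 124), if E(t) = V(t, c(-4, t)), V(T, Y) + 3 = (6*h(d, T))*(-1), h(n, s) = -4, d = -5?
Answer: 5376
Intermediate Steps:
c(o, F) = (4 + o + 2*F)/(2 + o) (c(o, F) = (F + ((F + o) + 4))/(2 + o) = (F + (4 + F + o))/(2 + o) = (4 + o + 2*F)/(2 + o))
V(T, Y) = 21 (V(T, Y) = -3 + (6*(-4))*(-1) = -3 - 24*(-1) = -3 + 24 = 21)
E(t) = 21
E(0)*(132 + 124) = 21*(132 + 124) = 21*256 = 5376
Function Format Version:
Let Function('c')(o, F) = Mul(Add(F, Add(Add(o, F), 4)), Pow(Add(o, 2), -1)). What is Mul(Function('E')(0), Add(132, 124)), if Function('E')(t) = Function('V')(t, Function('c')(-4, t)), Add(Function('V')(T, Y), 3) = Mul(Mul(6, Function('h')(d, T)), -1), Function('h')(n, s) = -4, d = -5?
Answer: 5376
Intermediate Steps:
Function('c')(o, F) = Mul(Pow(Add(2, o), -1), Add(4, o, Mul(2, F))) (Function('c')(o, F) = Mul(Add(F, Add(Add(F, o), 4)), Pow(Add(2, o), -1)) = Mul(Add(F, Add(4, F, o)), Pow(Add(2, o), -1)) = Mul(Add(4, o, Mul(2, F)), Pow(Add(2, o), -1)) = Mul(Pow(Add(2, o), -1), Add(4, o, Mul(2, F))))
Function('V')(T, Y) = 21 (Function('V')(T, Y) = Add(-3, Mul(Mul(6, -4), -1)) = Add(-3, Mul(-24, -1)) = Add(-3, 24) = 21)
Function('E')(t) = 21
Mul(Function('E')(0), Add(132, 124)) = Mul(21, Add(132, 124)) = Mul(21, 256) = 5376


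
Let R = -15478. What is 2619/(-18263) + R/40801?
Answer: -389532533/745148663 ≈ -0.52276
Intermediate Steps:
2619/(-18263) + R/40801 = 2619/(-18263) - 15478/40801 = 2619*(-1/18263) - 15478*1/40801 = -2619/18263 - 15478/40801 = -389532533/745148663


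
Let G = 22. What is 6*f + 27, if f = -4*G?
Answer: -501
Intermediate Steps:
f = -88 (f = -4*22 = -88)
6*f + 27 = 6*(-88) + 27 = -528 + 27 = -501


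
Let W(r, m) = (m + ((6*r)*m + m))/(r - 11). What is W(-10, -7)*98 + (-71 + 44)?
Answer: -5765/3 ≈ -1921.7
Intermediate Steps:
W(r, m) = (2*m + 6*m*r)/(-11 + r) (W(r, m) = (m + (6*m*r + m))/(-11 + r) = (m + (m + 6*m*r))/(-11 + r) = (2*m + 6*m*r)/(-11 + r))
W(-10, -7)*98 + (-71 + 44) = (2*(-7)*(1 + 3*(-10))/(-11 - 10))*98 + (-71 + 44) = (2*(-7)*(1 - 30)/(-21))*98 - 27 = (2*(-7)*(-1/21)*(-29))*98 - 27 = -58/3*98 - 27 = -5684/3 - 27 = -5765/3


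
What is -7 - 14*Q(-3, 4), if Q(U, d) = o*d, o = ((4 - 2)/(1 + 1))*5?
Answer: -287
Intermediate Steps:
o = 5 (o = (2/2)*5 = (2*(½))*5 = 1*5 = 5)
Q(U, d) = 5*d
-7 - 14*Q(-3, 4) = -7 - 70*4 = -7 - 14*20 = -7 - 280 = -287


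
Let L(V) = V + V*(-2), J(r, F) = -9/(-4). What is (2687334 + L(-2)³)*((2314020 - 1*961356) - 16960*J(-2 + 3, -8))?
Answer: 3532521808368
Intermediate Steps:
J(r, F) = 9/4 (J(r, F) = -9*(-¼) = 9/4)
L(V) = -V (L(V) = V - 2*V = -V)
(2687334 + L(-2)³)*((2314020 - 1*961356) - 16960*J(-2 + 3, -8)) = (2687334 + (-1*(-2))³)*((2314020 - 1*961356) - 16960*9/4) = (2687334 + 2³)*((2314020 - 961356) - 38160) = (2687334 + 8)*(1352664 - 38160) = 2687342*1314504 = 3532521808368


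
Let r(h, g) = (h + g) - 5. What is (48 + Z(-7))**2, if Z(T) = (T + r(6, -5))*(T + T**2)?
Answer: 171396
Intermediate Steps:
r(h, g) = -5 + g + h (r(h, g) = (g + h) - 5 = -5 + g + h)
Z(T) = (-4 + T)*(T + T**2) (Z(T) = (T + (-5 - 5 + 6))*(T + T**2) = (T - 4)*(T + T**2) = (-4 + T)*(T + T**2))
(48 + Z(-7))**2 = (48 - 7*(-4 + (-7)**2 - 3*(-7)))**2 = (48 - 7*(-4 + 49 + 21))**2 = (48 - 7*66)**2 = (48 - 462)**2 = (-414)**2 = 171396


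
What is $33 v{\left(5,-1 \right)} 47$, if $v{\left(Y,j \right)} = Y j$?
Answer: $-7755$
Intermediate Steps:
$33 v{\left(5,-1 \right)} 47 = 33 \cdot 5 \left(-1\right) 47 = 33 \left(-5\right) 47 = \left(-165\right) 47 = -7755$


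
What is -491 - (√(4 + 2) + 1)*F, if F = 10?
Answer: -501 - 10*√6 ≈ -525.50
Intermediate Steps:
-491 - (√(4 + 2) + 1)*F = -491 - (√(4 + 2) + 1)*10 = -491 - (√6 + 1)*10 = -491 - (1 + √6)*10 = -491 - (10 + 10*√6) = -491 + (-10 - 10*√6) = -501 - 10*√6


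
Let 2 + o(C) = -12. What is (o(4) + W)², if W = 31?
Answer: 289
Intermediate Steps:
o(C) = -14 (o(C) = -2 - 12 = -14)
(o(4) + W)² = (-14 + 31)² = 17² = 289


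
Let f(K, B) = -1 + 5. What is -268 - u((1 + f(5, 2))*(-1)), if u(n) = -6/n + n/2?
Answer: -2667/10 ≈ -266.70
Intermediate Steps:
f(K, B) = 4
u(n) = n/2 - 6/n (u(n) = -6/n + n*(1/2) = -6/n + n/2 = n/2 - 6/n)
-268 - u((1 + f(5, 2))*(-1)) = -268 - (((1 + 4)*(-1))/2 - 6*(-1/(1 + 4))) = -268 - ((5*(-1))/2 - 6/(5*(-1))) = -268 - ((1/2)*(-5) - 6/(-5)) = -268 - (-5/2 - 6*(-1/5)) = -268 - (-5/2 + 6/5) = -268 - 1*(-13/10) = -268 + 13/10 = -2667/10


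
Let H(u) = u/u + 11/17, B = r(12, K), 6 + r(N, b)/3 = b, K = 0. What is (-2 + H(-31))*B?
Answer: 108/17 ≈ 6.3529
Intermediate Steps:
r(N, b) = -18 + 3*b
B = -18 (B = -18 + 3*0 = -18 + 0 = -18)
H(u) = 28/17 (H(u) = 1 + 11*(1/17) = 1 + 11/17 = 28/17)
(-2 + H(-31))*B = (-2 + 28/17)*(-18) = -6/17*(-18) = 108/17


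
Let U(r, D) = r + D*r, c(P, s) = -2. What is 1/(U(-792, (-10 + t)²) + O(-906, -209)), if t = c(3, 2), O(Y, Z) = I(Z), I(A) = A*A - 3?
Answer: -1/71162 ≈ -1.4052e-5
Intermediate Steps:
I(A) = -3 + A² (I(A) = A² - 3 = -3 + A²)
O(Y, Z) = -3 + Z²
t = -2
1/(U(-792, (-10 + t)²) + O(-906, -209)) = 1/(-792*(1 + (-10 - 2)²) + (-3 + (-209)²)) = 1/(-792*(1 + (-12)²) + (-3 + 43681)) = 1/(-792*(1 + 144) + 43678) = 1/(-792*145 + 43678) = 1/(-114840 + 43678) = 1/(-71162) = -1/71162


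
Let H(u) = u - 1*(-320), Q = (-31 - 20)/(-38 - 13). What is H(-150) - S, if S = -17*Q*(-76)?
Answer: -1122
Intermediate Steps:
Q = 1 (Q = -51/(-51) = -51*(-1/51) = 1)
H(u) = 320 + u (H(u) = u + 320 = 320 + u)
S = 1292 (S = -17*1*(-76) = -17*(-76) = 1292)
H(-150) - S = (320 - 150) - 1*1292 = 170 - 1292 = -1122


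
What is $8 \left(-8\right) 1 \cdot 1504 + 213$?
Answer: $-96043$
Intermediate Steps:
$8 \left(-8\right) 1 \cdot 1504 + 213 = \left(-64\right) 1 \cdot 1504 + 213 = \left(-64\right) 1504 + 213 = -96256 + 213 = -96043$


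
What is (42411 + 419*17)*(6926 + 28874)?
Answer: 1773317200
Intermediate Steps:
(42411 + 419*17)*(6926 + 28874) = (42411 + 7123)*35800 = 49534*35800 = 1773317200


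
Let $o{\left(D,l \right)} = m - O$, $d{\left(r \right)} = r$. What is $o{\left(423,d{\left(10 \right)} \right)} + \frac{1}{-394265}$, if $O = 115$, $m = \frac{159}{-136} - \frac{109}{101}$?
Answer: $- \frac{634972864331}{5415624040} \approx -117.25$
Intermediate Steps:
$m = - \frac{30883}{13736}$ ($m = 159 \left(- \frac{1}{136}\right) - \frac{109}{101} = - \frac{159}{136} - \frac{109}{101} = - \frac{30883}{13736} \approx -2.2483$)
$o{\left(D,l \right)} = - \frac{1610523}{13736}$ ($o{\left(D,l \right)} = - \frac{30883}{13736} - 115 = - \frac{1610523}{13736}$)
$o{\left(423,d{\left(10 \right)} \right)} + \frac{1}{-394265} = - \frac{1610523}{13736} + \frac{1}{-394265} = - \frac{1610523}{13736} - \frac{1}{394265} = - \frac{634972864331}{5415624040}$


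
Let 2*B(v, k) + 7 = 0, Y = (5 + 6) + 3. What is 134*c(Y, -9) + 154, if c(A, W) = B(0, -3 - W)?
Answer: -315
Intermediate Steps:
Y = 14 (Y = 11 + 3 = 14)
B(v, k) = -7/2 (B(v, k) = -7/2 + (½)*0 = -7/2 + 0 = -7/2)
c(A, W) = -7/2
134*c(Y, -9) + 154 = 134*(-7/2) + 154 = -469 + 154 = -315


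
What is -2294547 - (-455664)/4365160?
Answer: -1252008040857/545645 ≈ -2.2945e+6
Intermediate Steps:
-2294547 - (-455664)/4365160 = -2294547 - 1*(-56958/545645) = -2294547 + 56958/545645 = -1252008040857/545645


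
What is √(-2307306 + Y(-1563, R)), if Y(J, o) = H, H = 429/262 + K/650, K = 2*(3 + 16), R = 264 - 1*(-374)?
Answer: I*√669166470858782/17030 ≈ 1519.0*I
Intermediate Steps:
R = 638 (R = 264 + 374 = 638)
K = 38 (K = 2*19 = 38)
H = 144403/85150 (H = 429/262 + 38/650 = 429*(1/262) + 38*(1/650) = 429/262 + 19/325 = 144403/85150 ≈ 1.6959)
Y(J, o) = 144403/85150
√(-2307306 + Y(-1563, R)) = √(-2307306 + 144403/85150) = √(-196466961497/85150) = I*√669166470858782/17030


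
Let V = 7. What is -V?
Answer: -7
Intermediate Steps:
-V = -1*7 = -7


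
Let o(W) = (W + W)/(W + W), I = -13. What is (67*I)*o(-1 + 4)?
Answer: -871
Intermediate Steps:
o(W) = 1 (o(W) = (2*W)/((2*W)) = (2*W)*(1/(2*W)) = 1)
(67*I)*o(-1 + 4) = (67*(-13))*1 = -871*1 = -871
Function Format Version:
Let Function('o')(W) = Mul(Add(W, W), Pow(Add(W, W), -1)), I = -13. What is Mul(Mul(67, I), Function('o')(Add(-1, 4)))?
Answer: -871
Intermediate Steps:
Function('o')(W) = 1 (Function('o')(W) = Mul(Mul(2, W), Pow(Mul(2, W), -1)) = Mul(Mul(2, W), Mul(Rational(1, 2), Pow(W, -1))) = 1)
Mul(Mul(67, I), Function('o')(Add(-1, 4))) = Mul(Mul(67, -13), 1) = Mul(-871, 1) = -871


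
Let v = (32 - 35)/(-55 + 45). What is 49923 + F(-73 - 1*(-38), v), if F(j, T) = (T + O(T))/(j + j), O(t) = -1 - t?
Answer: 3494611/70 ≈ 49923.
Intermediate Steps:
v = 3/10 (v = -3/(-10) = -3*(-⅒) = 3/10 ≈ 0.30000)
F(j, T) = -1/(2*j) (F(j, T) = (T + (-1 - T))/(j + j) = -1/(2*j))
49923 + F(-73 - 1*(-38), v) = 49923 - 1/(2*(-73 - 1*(-38))) = 49923 - 1/(2*(-73 + 38)) = 49923 - ½/(-35) = 49923 - ½*(-1/35) = 49923 + 1/70 = 3494611/70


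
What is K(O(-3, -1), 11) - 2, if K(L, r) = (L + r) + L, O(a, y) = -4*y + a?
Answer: 11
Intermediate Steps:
O(a, y) = a - 4*y
K(L, r) = r + 2*L
K(O(-3, -1), 11) - 2 = (11 + 2*(-3 - 4*(-1))) - 2 = (11 + 2*(-3 + 4)) - 2 = (11 + 2*1) - 2 = (11 + 2) - 2 = 13 - 2 = 11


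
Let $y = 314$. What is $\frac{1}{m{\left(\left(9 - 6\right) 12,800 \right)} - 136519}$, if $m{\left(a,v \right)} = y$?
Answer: $- \frac{1}{136205} \approx -7.3419 \cdot 10^{-6}$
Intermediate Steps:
$m{\left(a,v \right)} = 314$
$\frac{1}{m{\left(\left(9 - 6\right) 12,800 \right)} - 136519} = \frac{1}{314 - 136519} = \frac{1}{-136205} = - \frac{1}{136205}$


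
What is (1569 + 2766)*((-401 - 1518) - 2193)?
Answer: -17825520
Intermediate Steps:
(1569 + 2766)*((-401 - 1518) - 2193) = 4335*(-1919 - 2193) = 4335*(-4112) = -17825520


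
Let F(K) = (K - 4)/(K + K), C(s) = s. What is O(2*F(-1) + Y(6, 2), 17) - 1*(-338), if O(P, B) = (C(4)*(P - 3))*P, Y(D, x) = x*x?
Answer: 554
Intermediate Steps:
Y(D, x) = x**2
F(K) = (-4 + K)/(2*K) (F(K) = (-4 + K)/((2*K)) = (-4 + K)*(1/(2*K)) = (-4 + K)/(2*K))
O(P, B) = P*(-12 + 4*P) (O(P, B) = (4*(P - 3))*P = (4*(-3 + P))*P = (-12 + 4*P)*P = P*(-12 + 4*P))
O(2*F(-1) + Y(6, 2), 17) - 1*(-338) = 4*(2*((1/2)*(-4 - 1)/(-1)) + 2**2)*(-3 + (2*((1/2)*(-4 - 1)/(-1)) + 2**2)) - 1*(-338) = 4*(2*((1/2)*(-1)*(-5)) + 4)*(-3 + (2*((1/2)*(-1)*(-5)) + 4)) + 338 = 4*(2*(5/2) + 4)*(-3 + (2*(5/2) + 4)) + 338 = 4*(5 + 4)*(-3 + (5 + 4)) + 338 = 4*9*(-3 + 9) + 338 = 4*9*6 + 338 = 216 + 338 = 554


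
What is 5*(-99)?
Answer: -495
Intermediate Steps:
5*(-99) = -495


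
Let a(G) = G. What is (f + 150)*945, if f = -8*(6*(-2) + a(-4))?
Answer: 262710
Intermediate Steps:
f = 128 (f = -8*(6*(-2) - 4) = -8*(-12 - 4) = -8*(-16) = 128)
(f + 150)*945 = (128 + 150)*945 = 278*945 = 262710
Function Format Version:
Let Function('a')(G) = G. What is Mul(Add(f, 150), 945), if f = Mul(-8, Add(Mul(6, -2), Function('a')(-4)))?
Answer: 262710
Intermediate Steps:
f = 128 (f = Mul(-8, Add(Mul(6, -2), -4)) = Mul(-8, Add(-12, -4)) = Mul(-8, -16) = 128)
Mul(Add(f, 150), 945) = Mul(Add(128, 150), 945) = Mul(278, 945) = 262710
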